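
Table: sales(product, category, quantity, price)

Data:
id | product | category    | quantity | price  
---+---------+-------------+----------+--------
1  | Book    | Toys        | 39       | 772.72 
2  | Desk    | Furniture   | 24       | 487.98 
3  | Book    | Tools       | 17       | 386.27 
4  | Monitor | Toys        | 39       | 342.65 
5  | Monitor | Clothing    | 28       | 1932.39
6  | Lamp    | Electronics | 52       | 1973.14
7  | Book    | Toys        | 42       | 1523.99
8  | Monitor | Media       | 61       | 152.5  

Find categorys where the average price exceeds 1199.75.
SELECT category, AVG(price)
FROM sales
GROUP BY category
HAVING AVG(price) > 1199.75

Result:
  Clothing: avg=1932.39
  Electronics: avg=1973.14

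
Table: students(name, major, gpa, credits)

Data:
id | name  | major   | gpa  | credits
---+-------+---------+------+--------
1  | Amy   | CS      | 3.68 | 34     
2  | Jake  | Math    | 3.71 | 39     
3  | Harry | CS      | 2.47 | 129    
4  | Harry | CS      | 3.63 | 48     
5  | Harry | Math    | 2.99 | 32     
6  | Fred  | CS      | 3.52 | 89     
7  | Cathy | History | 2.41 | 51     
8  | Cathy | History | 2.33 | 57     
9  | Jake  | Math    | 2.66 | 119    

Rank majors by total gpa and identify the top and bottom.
SELECT major, SUM(gpa)
FROM students
GROUP BY major
ORDER BY SUM(gpa)

All groups:
  History: 4.74
  Math: 9.36
  CS: 13.30

Highest: CS (13.30)
Lowest: History (4.74)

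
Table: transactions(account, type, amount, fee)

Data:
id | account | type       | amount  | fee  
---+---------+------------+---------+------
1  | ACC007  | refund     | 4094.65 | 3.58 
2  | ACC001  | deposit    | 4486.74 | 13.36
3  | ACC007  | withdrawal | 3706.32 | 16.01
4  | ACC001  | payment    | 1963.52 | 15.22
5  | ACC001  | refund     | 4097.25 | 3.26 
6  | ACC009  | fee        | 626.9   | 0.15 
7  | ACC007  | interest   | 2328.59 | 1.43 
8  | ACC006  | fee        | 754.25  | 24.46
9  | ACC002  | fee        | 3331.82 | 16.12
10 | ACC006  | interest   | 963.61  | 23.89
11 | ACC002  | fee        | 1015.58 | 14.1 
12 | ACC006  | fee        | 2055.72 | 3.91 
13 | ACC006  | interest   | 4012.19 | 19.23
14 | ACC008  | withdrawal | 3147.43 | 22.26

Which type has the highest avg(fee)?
SELECT type, AVG(fee) as val
FROM transactions
GROUP BY type
ORDER BY val DESC
LIMIT 1

Result: withdrawal with avg(fee) = 19.14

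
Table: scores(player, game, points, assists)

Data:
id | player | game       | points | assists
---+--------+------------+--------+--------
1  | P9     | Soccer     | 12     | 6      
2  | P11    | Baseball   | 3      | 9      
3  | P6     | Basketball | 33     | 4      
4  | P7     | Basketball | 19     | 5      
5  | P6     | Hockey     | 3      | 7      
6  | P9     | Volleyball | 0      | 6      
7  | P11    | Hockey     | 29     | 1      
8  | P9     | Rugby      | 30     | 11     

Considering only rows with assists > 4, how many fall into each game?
SELECT game, COUNT(*)
FROM scores
WHERE assists > 4
GROUP BY game

Note: WHERE filters rows before grouping.

Result:
  Baseball: 1
  Basketball: 1
  Hockey: 1
  Rugby: 1
  Soccer: 1
  Volleyball: 1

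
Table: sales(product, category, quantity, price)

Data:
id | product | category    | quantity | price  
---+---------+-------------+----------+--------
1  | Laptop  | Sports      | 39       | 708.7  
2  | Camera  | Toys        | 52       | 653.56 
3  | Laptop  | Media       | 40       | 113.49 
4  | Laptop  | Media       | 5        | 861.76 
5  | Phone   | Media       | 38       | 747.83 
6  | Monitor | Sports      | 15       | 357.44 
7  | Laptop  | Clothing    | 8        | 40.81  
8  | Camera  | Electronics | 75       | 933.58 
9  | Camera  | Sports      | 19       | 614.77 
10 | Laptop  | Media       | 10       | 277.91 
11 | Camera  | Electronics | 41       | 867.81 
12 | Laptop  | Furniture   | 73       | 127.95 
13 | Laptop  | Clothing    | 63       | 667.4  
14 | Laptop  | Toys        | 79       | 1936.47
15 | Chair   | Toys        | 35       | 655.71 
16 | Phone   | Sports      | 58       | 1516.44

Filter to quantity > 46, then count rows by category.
SELECT category, COUNT(*)
FROM sales
WHERE quantity > 46
GROUP BY category

Note: WHERE filters rows before grouping.

Result:
  Clothing: 1
  Electronics: 1
  Furniture: 1
  Sports: 1
  Toys: 2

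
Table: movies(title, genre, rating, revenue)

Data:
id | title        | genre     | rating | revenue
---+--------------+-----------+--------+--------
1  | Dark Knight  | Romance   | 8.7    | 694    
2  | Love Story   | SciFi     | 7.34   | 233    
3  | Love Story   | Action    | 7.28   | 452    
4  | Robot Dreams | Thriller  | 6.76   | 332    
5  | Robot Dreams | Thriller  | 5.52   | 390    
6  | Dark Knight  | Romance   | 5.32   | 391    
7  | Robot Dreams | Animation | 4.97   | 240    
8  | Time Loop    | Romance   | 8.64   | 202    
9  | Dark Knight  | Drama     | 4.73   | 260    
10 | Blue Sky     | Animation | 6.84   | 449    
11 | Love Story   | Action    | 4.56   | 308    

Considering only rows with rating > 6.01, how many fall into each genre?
SELECT genre, COUNT(*)
FROM movies
WHERE rating > 6.01
GROUP BY genre

Note: WHERE filters rows before grouping.

Result:
  Action: 1
  Animation: 1
  Romance: 2
  SciFi: 1
  Thriller: 1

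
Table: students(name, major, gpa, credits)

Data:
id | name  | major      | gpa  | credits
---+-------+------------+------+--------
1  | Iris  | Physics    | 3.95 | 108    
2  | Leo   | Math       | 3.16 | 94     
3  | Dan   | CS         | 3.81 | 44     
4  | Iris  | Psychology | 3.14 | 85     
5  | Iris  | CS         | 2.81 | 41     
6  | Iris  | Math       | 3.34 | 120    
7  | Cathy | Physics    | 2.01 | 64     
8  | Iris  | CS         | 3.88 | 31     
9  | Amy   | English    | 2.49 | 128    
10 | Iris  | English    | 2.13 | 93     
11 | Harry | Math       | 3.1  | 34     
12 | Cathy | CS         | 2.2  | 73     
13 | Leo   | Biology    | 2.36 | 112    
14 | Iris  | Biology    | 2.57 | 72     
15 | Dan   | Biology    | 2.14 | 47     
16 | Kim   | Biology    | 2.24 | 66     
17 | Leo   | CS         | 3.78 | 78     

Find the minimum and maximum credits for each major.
SELECT major, MIN(credits), MAX(credits)
FROM students
GROUP BY major

Result:
  Biology: min=47, max=112
  CS: min=31, max=78
  English: min=93, max=128
  Math: min=34, max=120
  Physics: min=64, max=108
  Psychology: min=85, max=85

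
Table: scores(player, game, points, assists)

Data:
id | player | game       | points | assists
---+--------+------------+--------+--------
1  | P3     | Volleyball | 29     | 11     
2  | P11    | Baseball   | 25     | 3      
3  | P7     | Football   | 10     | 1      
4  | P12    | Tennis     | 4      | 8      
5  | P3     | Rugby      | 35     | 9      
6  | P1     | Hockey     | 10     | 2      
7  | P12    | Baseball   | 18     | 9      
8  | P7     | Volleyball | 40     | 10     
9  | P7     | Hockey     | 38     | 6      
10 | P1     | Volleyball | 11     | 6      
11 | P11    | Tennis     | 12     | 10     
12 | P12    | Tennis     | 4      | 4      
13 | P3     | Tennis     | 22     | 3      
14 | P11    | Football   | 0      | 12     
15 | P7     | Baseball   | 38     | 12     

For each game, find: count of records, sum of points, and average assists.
SELECT game,
       COUNT(*) as cnt,
       SUM(points) as total_points,
       AVG(assists) as avg_assists
FROM scores
GROUP BY game

Result:
  Baseball: 3 records, 81 total points, 8.00 avg assists
  Football: 2 records, 10 total points, 6.50 avg assists
  Hockey: 2 records, 48 total points, 4.00 avg assists
  Rugby: 1 records, 35 total points, 9.00 avg assists
  Tennis: 4 records, 42 total points, 6.25 avg assists
  Volleyball: 3 records, 80 total points, 9.00 avg assists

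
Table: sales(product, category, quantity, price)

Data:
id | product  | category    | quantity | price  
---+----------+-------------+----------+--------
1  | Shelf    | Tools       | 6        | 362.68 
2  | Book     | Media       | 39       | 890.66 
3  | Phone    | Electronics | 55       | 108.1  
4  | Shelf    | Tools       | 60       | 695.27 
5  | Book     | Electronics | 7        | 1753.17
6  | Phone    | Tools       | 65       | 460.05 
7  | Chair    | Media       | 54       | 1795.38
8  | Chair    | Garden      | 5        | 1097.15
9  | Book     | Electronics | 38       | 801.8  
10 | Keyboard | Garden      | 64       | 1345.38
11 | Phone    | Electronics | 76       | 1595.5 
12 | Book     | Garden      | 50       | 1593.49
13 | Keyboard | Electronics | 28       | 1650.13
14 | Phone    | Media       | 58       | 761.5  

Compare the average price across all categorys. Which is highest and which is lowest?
SELECT category, AVG(price)
FROM sales
GROUP BY category
ORDER BY AVG(price)

All groups:
  Tools: 506.00
  Media: 1149.18
  Electronics: 1181.74
  Garden: 1345.34

Highest: Garden (1345.34)
Lowest: Tools (506.00)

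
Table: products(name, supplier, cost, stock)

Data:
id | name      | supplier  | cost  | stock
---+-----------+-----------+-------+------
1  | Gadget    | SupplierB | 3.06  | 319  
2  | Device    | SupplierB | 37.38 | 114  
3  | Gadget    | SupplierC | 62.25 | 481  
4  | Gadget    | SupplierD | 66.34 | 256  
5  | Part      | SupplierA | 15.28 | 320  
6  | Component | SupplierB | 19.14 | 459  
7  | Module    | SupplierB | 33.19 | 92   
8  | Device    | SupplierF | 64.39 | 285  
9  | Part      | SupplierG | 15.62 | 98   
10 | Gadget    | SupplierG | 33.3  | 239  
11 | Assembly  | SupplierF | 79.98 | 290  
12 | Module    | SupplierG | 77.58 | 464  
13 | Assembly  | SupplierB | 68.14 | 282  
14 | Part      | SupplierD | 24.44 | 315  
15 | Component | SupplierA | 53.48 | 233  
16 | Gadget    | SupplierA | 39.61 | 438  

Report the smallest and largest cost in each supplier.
SELECT supplier, MIN(cost), MAX(cost)
FROM products
GROUP BY supplier

Result:
  SupplierA: min=15.28, max=53.48
  SupplierB: min=3.06, max=68.14
  SupplierC: min=62.25, max=62.25
  SupplierD: min=24.44, max=66.34
  SupplierF: min=64.39, max=79.98
  SupplierG: min=15.62, max=77.58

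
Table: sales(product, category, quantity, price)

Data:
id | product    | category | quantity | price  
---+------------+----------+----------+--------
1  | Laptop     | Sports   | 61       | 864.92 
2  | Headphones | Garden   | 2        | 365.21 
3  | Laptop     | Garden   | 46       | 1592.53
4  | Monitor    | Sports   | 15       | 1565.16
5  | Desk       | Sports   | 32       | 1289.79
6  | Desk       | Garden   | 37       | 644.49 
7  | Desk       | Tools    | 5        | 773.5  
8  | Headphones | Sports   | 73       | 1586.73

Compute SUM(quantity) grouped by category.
SELECT category, SUM(quantity) as result
FROM sales
GROUP BY category

Result:
  Garden: 85
  Sports: 181
  Tools: 5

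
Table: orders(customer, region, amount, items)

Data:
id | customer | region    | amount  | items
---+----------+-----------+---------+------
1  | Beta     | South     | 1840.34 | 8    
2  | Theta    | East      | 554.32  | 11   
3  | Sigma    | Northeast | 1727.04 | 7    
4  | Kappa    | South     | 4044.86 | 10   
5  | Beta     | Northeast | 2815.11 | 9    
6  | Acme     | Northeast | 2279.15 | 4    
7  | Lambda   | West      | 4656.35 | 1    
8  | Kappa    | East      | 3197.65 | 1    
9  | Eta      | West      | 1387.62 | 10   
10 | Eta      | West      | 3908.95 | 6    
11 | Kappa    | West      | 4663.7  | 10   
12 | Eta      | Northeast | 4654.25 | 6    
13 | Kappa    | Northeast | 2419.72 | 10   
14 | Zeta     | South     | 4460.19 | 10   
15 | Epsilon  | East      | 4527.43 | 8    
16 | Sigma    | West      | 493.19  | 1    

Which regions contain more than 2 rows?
SELECT region, COUNT(*) as cnt
FROM orders
GROUP BY region
HAVING COUNT(*) > 2

Result:
  East: 3
  Northeast: 5
  South: 3
  West: 5

Note: HAVING filters groups after aggregation, WHERE filters rows before.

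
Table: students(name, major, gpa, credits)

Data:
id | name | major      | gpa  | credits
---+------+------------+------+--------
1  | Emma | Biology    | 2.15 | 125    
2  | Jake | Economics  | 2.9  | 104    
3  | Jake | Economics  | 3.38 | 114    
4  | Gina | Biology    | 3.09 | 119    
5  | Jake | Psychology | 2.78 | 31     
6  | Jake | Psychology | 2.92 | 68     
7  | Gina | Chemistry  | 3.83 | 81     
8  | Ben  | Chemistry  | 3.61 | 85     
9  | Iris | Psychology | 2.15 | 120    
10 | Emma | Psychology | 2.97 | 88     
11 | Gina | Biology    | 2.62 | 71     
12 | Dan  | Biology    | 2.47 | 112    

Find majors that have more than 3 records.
SELECT major, COUNT(*) as cnt
FROM students
GROUP BY major
HAVING COUNT(*) > 3

Result:
  Biology: 4
  Psychology: 4

Note: HAVING filters groups after aggregation, WHERE filters rows before.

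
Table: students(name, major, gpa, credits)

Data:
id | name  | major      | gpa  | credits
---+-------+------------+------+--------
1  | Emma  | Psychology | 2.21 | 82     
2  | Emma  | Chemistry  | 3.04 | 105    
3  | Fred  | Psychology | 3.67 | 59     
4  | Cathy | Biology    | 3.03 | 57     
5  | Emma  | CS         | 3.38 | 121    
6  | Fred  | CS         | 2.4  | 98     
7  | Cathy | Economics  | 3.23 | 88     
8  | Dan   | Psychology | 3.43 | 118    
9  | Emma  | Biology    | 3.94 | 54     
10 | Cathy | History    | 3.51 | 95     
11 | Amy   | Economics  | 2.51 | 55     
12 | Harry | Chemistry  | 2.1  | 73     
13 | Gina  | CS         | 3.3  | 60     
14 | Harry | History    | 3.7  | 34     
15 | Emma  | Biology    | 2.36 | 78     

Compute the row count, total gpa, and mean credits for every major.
SELECT major,
       COUNT(*) as cnt,
       SUM(gpa) as total_gpa,
       AVG(credits) as avg_credits
FROM students
GROUP BY major

Result:
  Biology: 3 records, 9.33 total gpa, 63.00 avg credits
  CS: 3 records, 9.08 total gpa, 93.00 avg credits
  Chemistry: 2 records, 5.14 total gpa, 89.00 avg credits
  Economics: 2 records, 5.74 total gpa, 71.50 avg credits
  History: 2 records, 7.21 total gpa, 64.50 avg credits
  Psychology: 3 records, 9.31 total gpa, 86.33 avg credits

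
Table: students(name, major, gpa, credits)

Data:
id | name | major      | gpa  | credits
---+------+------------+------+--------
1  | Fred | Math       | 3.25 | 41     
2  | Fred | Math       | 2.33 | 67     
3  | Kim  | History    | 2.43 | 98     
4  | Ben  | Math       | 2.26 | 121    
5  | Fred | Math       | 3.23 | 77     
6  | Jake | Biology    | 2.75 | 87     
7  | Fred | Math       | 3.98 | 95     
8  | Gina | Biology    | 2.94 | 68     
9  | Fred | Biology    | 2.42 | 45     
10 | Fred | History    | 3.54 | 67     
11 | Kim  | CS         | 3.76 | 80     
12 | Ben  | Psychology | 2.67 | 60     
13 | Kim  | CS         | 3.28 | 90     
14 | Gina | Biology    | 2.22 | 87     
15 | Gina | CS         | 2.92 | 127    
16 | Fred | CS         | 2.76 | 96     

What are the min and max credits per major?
SELECT major, MIN(credits), MAX(credits)
FROM students
GROUP BY major

Result:
  Biology: min=45, max=87
  CS: min=80, max=127
  History: min=67, max=98
  Math: min=41, max=121
  Psychology: min=60, max=60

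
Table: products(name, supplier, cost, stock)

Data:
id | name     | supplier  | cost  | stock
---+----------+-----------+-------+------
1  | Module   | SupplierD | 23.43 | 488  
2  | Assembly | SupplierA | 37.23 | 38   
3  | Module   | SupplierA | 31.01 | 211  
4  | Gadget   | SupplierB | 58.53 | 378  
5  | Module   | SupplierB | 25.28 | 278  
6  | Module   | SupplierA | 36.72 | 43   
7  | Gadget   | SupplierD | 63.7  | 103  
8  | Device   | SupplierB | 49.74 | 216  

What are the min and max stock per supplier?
SELECT supplier, MIN(stock), MAX(stock)
FROM products
GROUP BY supplier

Result:
  SupplierA: min=38, max=211
  SupplierB: min=216, max=378
  SupplierD: min=103, max=488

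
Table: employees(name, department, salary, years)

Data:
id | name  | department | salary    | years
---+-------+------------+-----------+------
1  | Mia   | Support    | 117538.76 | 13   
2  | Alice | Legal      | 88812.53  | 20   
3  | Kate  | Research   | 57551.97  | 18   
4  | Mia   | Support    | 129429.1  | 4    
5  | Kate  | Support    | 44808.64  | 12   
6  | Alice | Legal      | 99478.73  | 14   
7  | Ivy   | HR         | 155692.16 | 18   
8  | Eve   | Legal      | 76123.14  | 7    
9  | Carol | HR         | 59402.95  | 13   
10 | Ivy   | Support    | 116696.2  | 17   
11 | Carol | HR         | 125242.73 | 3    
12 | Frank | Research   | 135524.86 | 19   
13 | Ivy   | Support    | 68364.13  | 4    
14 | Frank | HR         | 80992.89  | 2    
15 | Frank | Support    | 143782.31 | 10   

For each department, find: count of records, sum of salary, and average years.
SELECT department,
       COUNT(*) as cnt,
       SUM(salary) as total_salary,
       AVG(years) as avg_years
FROM employees
GROUP BY department

Result:
  HR: 4 records, 421330.73 total salary, 9.00 avg years
  Legal: 3 records, 264414.40 total salary, 13.67 avg years
  Research: 2 records, 193076.83 total salary, 18.50 avg years
  Support: 6 records, 620619.14 total salary, 10.00 avg years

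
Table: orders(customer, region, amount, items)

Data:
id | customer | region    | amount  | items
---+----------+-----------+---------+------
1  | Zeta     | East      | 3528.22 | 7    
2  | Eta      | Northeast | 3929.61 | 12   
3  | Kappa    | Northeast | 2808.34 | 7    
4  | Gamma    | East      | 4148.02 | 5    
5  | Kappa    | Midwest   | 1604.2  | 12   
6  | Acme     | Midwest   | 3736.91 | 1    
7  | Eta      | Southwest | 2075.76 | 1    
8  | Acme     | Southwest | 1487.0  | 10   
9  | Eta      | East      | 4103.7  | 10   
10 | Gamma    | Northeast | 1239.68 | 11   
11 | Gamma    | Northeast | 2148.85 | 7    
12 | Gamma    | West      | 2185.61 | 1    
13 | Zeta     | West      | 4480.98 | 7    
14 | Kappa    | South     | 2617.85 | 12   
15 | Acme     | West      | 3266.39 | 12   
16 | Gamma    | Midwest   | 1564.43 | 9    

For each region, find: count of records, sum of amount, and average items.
SELECT region,
       COUNT(*) as cnt,
       SUM(amount) as total_amount,
       AVG(items) as avg_items
FROM orders
GROUP BY region

Result:
  East: 3 records, 11779.94 total amount, 7.33 avg items
  Midwest: 3 records, 6905.54 total amount, 7.33 avg items
  Northeast: 4 records, 10126.48 total amount, 9.25 avg items
  South: 1 records, 2617.85 total amount, 12.00 avg items
  Southwest: 2 records, 3562.76 total amount, 5.50 avg items
  West: 3 records, 9932.98 total amount, 6.67 avg items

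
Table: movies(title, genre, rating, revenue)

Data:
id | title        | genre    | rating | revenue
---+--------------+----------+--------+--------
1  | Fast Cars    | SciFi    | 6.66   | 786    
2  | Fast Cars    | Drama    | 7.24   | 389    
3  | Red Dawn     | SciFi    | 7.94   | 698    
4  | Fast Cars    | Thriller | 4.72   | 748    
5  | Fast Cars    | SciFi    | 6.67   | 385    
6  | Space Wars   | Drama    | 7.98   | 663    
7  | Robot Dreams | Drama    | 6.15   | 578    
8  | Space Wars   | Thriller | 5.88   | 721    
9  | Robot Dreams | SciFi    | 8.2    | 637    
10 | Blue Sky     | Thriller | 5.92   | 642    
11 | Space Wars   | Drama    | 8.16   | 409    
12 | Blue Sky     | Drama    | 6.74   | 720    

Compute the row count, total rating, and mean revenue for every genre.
SELECT genre,
       COUNT(*) as cnt,
       SUM(rating) as total_rating,
       AVG(revenue) as avg_revenue
FROM movies
GROUP BY genre

Result:
  Drama: 5 records, 36.27 total rating, 551.80 avg revenue
  SciFi: 4 records, 29.47 total rating, 626.50 avg revenue
  Thriller: 3 records, 16.52 total rating, 703.67 avg revenue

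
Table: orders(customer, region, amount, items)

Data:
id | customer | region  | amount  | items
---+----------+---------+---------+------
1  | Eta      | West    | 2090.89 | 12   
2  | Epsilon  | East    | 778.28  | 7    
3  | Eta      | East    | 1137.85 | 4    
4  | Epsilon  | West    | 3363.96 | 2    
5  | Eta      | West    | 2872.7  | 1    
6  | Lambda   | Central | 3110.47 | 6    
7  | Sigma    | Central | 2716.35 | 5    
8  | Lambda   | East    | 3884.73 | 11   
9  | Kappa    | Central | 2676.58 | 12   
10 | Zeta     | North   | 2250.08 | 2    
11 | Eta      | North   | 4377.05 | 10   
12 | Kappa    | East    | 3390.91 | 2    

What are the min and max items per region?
SELECT region, MIN(items), MAX(items)
FROM orders
GROUP BY region

Result:
  Central: min=5, max=12
  East: min=2, max=11
  North: min=2, max=10
  West: min=1, max=12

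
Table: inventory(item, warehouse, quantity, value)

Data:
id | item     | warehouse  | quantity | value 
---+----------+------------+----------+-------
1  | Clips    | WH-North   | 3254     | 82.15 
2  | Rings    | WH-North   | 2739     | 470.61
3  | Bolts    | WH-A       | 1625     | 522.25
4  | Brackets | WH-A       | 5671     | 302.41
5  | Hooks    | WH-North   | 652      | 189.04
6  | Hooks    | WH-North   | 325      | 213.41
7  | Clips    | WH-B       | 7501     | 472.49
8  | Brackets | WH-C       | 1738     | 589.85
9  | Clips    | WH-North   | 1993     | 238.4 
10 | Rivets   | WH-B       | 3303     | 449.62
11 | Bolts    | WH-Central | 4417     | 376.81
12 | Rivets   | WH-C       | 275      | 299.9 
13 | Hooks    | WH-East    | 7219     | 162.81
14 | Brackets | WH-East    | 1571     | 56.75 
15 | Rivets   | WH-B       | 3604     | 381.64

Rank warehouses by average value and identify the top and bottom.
SELECT warehouse, AVG(value)
FROM inventory
GROUP BY warehouse
ORDER BY AVG(value)

All groups:
  WH-East: 109.78
  WH-North: 238.72
  WH-Central: 376.81
  WH-A: 412.33
  WH-B: 434.58
  WH-C: 444.88

Highest: WH-C (444.88)
Lowest: WH-East (109.78)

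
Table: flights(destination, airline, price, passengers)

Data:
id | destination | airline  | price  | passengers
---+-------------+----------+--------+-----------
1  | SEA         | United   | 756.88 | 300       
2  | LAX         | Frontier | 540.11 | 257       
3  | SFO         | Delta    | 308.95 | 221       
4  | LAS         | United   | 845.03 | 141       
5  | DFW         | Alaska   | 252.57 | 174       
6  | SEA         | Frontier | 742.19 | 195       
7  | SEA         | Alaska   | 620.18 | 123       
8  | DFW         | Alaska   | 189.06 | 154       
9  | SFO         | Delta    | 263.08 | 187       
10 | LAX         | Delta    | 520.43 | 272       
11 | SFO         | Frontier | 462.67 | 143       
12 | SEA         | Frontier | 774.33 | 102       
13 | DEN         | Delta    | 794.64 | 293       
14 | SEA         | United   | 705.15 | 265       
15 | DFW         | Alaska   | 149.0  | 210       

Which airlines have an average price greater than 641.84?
SELECT airline, AVG(price)
FROM flights
GROUP BY airline
HAVING AVG(price) > 641.84

Result:
  United: avg=769.02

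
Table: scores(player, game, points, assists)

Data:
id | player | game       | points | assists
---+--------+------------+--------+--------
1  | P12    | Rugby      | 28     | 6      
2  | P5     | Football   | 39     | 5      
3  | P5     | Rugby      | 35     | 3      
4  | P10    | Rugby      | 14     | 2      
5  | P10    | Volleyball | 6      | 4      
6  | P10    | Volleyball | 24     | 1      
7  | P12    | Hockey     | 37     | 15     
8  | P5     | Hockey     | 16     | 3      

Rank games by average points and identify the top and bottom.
SELECT game, AVG(points)
FROM scores
GROUP BY game
ORDER BY AVG(points)

All groups:
  Volleyball: 15.00
  Rugby: 25.67
  Hockey: 26.50
  Football: 39.00

Highest: Football (39.00)
Lowest: Volleyball (15.00)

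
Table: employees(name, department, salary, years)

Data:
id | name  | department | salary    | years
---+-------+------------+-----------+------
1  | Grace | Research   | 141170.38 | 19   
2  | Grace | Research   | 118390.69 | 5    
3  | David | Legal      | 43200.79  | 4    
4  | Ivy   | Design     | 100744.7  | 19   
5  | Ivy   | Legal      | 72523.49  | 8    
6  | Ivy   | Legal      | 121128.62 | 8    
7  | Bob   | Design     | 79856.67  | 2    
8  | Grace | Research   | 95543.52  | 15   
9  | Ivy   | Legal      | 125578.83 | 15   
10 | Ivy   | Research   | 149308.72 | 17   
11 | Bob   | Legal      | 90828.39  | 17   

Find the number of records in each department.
SELECT department, COUNT(*) as count
FROM employees
GROUP BY department

Result:
  Design: 2
  Legal: 5
  Research: 4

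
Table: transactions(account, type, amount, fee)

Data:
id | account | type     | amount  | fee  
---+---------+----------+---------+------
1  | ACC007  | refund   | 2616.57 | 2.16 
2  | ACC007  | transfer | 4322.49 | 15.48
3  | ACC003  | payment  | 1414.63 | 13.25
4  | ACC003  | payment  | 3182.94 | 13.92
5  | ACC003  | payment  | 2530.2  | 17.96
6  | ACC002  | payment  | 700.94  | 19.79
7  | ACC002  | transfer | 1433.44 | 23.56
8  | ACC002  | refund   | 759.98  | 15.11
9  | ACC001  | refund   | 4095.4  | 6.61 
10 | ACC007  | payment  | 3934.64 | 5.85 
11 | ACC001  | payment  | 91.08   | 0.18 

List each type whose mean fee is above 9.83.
SELECT type, AVG(fee)
FROM transactions
GROUP BY type
HAVING AVG(fee) > 9.83

Result:
  payment: avg=11.83
  transfer: avg=19.52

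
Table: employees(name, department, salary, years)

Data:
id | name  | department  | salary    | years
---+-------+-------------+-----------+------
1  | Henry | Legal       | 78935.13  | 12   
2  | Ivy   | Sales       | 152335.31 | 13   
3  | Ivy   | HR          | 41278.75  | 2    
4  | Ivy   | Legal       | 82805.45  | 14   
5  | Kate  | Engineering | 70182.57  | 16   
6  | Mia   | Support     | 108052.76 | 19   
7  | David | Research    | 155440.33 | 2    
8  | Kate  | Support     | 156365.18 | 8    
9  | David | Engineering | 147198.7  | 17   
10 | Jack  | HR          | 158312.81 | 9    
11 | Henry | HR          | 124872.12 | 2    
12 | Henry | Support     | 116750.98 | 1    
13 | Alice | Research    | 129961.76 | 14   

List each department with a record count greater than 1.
SELECT department, COUNT(*) as cnt
FROM employees
GROUP BY department
HAVING COUNT(*) > 1

Result:
  Engineering: 2
  HR: 3
  Legal: 2
  Research: 2
  Support: 3

Note: HAVING filters groups after aggregation, WHERE filters rows before.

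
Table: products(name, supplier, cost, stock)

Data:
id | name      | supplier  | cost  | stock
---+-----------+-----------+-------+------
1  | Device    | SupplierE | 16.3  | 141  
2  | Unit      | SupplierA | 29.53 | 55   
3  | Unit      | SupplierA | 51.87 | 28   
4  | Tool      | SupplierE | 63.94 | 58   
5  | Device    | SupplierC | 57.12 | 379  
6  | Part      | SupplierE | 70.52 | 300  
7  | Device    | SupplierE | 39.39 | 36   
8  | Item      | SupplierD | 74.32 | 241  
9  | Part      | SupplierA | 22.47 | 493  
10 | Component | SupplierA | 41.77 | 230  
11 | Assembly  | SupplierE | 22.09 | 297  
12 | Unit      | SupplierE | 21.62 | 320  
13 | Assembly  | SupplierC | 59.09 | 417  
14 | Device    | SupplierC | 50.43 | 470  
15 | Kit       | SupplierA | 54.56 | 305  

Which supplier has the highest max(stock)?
SELECT supplier, MAX(stock) as val
FROM products
GROUP BY supplier
ORDER BY val DESC
LIMIT 1

Result: SupplierA with max(stock) = 493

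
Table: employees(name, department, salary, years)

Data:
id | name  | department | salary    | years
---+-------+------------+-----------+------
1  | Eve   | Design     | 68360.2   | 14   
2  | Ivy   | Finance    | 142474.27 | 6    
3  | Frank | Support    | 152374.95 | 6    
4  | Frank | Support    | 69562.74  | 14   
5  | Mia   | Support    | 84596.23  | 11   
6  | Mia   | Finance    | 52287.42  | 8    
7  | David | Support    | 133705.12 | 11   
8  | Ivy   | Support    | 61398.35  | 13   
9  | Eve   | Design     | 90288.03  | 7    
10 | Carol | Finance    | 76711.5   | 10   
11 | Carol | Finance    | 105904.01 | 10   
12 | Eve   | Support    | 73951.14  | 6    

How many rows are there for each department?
SELECT department, COUNT(*) as count
FROM employees
GROUP BY department

Result:
  Design: 2
  Finance: 4
  Support: 6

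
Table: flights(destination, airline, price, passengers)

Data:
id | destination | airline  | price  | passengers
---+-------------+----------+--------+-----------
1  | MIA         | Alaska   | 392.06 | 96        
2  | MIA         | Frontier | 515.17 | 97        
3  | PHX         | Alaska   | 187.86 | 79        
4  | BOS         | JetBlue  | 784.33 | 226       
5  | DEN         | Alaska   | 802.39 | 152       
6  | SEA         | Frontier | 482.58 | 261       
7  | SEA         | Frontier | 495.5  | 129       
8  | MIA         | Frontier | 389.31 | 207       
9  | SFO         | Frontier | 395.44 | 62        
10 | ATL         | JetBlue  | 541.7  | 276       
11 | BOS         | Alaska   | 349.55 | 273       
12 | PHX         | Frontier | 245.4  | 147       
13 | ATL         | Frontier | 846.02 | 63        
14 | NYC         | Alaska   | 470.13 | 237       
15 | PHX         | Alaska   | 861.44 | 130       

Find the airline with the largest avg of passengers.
SELECT airline, AVG(passengers) as val
FROM flights
GROUP BY airline
ORDER BY val DESC
LIMIT 1

Result: JetBlue with avg(passengers) = 251.00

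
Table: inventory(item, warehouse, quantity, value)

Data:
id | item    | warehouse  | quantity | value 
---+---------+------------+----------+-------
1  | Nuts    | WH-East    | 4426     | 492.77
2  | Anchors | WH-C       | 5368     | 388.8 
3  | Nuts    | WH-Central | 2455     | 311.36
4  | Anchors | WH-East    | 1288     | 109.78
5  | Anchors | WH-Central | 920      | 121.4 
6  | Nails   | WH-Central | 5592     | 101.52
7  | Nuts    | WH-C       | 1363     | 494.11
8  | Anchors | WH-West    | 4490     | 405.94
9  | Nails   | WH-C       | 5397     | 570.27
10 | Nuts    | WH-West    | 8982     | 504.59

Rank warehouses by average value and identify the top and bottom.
SELECT warehouse, AVG(value)
FROM inventory
GROUP BY warehouse
ORDER BY AVG(value)

All groups:
  WH-Central: 178.09
  WH-East: 301.28
  WH-West: 455.27
  WH-C: 484.39

Highest: WH-C (484.39)
Lowest: WH-Central (178.09)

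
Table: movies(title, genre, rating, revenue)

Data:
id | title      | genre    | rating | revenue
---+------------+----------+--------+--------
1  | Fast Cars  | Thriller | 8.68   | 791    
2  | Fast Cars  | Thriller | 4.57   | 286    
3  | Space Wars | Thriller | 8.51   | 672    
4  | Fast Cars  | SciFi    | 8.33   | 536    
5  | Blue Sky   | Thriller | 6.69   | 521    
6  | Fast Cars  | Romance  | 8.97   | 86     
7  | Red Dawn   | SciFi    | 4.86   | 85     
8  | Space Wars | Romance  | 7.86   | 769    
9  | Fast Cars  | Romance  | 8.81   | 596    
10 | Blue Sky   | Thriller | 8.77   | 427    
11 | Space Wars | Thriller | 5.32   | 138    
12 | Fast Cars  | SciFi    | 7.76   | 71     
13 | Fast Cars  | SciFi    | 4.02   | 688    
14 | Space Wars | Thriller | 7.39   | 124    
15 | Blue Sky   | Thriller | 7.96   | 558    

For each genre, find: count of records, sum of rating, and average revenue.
SELECT genre,
       COUNT(*) as cnt,
       SUM(rating) as total_rating,
       AVG(revenue) as avg_revenue
FROM movies
GROUP BY genre

Result:
  Romance: 3 records, 25.64 total rating, 483.67 avg revenue
  SciFi: 4 records, 24.97 total rating, 345.00 avg revenue
  Thriller: 8 records, 57.89 total rating, 439.63 avg revenue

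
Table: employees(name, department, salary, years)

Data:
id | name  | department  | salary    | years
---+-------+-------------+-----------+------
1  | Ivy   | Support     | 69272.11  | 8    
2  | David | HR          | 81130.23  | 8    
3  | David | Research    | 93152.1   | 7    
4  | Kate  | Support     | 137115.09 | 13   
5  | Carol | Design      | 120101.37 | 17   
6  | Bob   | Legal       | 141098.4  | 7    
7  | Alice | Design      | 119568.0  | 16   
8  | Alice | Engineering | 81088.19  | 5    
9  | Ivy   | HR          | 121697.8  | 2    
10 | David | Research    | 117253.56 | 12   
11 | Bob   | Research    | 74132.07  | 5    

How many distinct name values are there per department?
SELECT department, COUNT(DISTINCT name)
FROM employees
GROUP BY department

Result:
  Design: 2 distinct
  Engineering: 1 distinct
  HR: 2 distinct
  Legal: 1 distinct
  Research: 2 distinct
  Support: 2 distinct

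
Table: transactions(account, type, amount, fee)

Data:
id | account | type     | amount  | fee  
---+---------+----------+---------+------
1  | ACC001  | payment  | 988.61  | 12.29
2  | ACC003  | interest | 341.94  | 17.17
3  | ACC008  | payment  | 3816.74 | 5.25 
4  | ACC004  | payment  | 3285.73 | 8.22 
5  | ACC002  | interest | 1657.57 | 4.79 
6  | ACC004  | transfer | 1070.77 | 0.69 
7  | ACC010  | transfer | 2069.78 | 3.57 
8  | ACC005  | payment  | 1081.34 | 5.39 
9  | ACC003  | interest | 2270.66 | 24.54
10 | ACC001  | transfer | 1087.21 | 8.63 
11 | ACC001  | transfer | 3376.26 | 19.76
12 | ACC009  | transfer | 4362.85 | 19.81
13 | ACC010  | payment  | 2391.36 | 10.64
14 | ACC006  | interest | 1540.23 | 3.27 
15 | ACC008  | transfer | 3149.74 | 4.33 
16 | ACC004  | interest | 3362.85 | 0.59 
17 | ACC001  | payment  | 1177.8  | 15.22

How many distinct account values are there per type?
SELECT type, COUNT(DISTINCT account)
FROM transactions
GROUP BY type

Result:
  interest: 4 distinct
  payment: 5 distinct
  transfer: 5 distinct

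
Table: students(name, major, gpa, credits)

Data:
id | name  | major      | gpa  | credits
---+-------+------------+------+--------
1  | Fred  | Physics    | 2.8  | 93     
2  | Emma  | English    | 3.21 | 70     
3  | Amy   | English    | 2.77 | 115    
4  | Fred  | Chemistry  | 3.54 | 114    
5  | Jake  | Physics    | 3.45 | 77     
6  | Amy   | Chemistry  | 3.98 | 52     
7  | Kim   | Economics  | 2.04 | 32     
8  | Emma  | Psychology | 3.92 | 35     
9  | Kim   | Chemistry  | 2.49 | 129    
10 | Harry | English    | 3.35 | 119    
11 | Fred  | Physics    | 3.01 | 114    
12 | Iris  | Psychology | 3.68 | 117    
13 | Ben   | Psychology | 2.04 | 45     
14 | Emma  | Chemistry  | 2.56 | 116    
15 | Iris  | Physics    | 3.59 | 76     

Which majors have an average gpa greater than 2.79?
SELECT major, AVG(gpa)
FROM students
GROUP BY major
HAVING AVG(gpa) > 2.79

Result:
  Chemistry: avg=3.14
  English: avg=3.11
  Physics: avg=3.21
  Psychology: avg=3.21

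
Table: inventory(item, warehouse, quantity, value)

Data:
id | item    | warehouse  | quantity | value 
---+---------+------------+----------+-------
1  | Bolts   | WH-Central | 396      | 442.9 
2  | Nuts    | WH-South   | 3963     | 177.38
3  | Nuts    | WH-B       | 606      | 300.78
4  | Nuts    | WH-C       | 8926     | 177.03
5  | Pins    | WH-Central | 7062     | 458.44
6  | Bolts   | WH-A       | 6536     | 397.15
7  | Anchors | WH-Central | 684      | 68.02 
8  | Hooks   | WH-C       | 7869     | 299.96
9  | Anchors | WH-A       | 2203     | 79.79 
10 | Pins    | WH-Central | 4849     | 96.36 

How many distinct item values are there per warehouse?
SELECT warehouse, COUNT(DISTINCT item)
FROM inventory
GROUP BY warehouse

Result:
  WH-A: 2 distinct
  WH-B: 1 distinct
  WH-C: 2 distinct
  WH-Central: 3 distinct
  WH-South: 1 distinct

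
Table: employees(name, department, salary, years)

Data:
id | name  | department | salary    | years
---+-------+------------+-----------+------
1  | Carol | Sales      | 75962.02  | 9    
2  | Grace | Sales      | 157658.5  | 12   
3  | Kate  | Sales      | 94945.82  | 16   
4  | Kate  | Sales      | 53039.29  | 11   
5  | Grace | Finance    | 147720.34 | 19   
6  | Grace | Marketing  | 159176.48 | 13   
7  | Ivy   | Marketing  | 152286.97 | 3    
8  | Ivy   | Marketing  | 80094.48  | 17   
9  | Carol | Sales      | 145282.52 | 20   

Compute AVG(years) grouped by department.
SELECT department, AVG(years) as result
FROM employees
GROUP BY department

Result:
  Finance: 19.00
  Marketing: 11.00
  Sales: 13.60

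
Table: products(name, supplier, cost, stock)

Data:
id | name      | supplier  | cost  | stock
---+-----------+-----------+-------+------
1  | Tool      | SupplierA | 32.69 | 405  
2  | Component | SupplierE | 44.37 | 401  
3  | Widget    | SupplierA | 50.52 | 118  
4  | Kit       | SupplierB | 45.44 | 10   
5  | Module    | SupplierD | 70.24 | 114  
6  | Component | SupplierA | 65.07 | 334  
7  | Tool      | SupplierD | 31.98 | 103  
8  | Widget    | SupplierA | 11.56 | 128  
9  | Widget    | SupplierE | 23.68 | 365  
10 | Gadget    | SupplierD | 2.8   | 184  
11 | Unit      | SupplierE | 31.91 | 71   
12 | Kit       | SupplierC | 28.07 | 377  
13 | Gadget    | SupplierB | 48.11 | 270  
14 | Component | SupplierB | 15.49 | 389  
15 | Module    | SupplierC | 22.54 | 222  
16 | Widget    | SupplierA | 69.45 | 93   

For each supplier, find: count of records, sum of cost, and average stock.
SELECT supplier,
       COUNT(*) as cnt,
       SUM(cost) as total_cost,
       AVG(stock) as avg_stock
FROM products
GROUP BY supplier

Result:
  SupplierA: 5 records, 229.29 total cost, 215.60 avg stock
  SupplierB: 3 records, 109.04 total cost, 223.00 avg stock
  SupplierC: 2 records, 50.61 total cost, 299.50 avg stock
  SupplierD: 3 records, 105.02 total cost, 133.67 avg stock
  SupplierE: 3 records, 99.96 total cost, 279.00 avg stock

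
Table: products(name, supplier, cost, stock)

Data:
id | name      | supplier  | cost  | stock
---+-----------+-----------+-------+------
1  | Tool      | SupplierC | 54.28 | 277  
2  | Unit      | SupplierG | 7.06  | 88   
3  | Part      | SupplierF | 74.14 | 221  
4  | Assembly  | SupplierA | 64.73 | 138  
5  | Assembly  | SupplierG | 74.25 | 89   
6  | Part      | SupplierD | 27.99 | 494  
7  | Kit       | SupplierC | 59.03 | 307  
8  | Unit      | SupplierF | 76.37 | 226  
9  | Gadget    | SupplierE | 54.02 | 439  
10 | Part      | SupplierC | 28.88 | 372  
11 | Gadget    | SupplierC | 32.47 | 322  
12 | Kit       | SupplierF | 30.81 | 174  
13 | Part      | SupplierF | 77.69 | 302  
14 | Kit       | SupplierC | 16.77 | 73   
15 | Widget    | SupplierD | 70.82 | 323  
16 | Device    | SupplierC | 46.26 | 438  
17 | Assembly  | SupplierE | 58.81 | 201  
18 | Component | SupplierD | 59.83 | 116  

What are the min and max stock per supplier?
SELECT supplier, MIN(stock), MAX(stock)
FROM products
GROUP BY supplier

Result:
  SupplierA: min=138, max=138
  SupplierC: min=73, max=438
  SupplierD: min=116, max=494
  SupplierE: min=201, max=439
  SupplierF: min=174, max=302
  SupplierG: min=88, max=89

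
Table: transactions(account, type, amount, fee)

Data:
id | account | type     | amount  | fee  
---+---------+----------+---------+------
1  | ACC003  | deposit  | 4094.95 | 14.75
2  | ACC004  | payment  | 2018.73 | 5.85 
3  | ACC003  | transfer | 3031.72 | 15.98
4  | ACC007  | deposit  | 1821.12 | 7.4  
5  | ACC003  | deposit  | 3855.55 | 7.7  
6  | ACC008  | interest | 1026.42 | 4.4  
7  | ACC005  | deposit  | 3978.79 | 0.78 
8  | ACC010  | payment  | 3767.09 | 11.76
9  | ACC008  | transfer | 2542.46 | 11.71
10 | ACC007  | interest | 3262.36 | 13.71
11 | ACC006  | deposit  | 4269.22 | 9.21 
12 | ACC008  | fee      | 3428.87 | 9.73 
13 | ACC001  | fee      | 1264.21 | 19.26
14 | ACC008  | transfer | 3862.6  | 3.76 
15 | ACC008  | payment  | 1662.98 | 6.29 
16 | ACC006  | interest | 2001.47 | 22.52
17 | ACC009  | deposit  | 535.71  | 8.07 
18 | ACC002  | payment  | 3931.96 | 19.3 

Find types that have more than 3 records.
SELECT type, COUNT(*) as cnt
FROM transactions
GROUP BY type
HAVING COUNT(*) > 3

Result:
  deposit: 6
  payment: 4

Note: HAVING filters groups after aggregation, WHERE filters rows before.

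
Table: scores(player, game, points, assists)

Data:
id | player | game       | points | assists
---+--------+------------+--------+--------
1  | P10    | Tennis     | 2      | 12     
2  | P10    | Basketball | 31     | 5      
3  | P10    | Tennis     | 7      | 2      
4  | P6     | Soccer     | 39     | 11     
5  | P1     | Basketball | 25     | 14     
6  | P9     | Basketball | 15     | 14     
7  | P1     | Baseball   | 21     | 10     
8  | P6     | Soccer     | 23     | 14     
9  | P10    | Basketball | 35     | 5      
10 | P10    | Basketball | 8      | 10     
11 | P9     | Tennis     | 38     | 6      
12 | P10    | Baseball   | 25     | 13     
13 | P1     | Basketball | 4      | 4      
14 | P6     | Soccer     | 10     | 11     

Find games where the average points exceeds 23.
SELECT game, AVG(points)
FROM scores
GROUP BY game
HAVING AVG(points) > 23

Result:
  Soccer: avg=24.00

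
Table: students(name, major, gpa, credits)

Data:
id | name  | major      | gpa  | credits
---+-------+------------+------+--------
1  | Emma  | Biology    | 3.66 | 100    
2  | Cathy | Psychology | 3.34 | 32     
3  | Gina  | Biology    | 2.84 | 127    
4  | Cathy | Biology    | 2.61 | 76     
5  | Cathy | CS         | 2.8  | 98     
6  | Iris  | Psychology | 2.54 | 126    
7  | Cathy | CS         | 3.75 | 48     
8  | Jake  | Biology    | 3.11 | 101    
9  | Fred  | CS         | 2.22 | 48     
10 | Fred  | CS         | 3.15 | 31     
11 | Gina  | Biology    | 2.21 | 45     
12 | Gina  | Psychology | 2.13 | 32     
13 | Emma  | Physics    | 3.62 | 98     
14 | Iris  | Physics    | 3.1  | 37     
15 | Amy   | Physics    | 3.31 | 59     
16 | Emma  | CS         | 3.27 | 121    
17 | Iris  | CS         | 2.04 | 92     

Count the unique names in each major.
SELECT major, COUNT(DISTINCT name)
FROM students
GROUP BY major

Result:
  Biology: 4 distinct
  CS: 4 distinct
  Physics: 3 distinct
  Psychology: 3 distinct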